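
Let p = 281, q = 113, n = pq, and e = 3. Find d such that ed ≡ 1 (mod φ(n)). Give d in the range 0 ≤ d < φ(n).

φ(n) = (p−1)(q−1) = 280·112 = 31360.
Need d with 3·d ≡ 1 (mod 31360). Apply the extended Euclidean algorithm:
31360 = 10453*3 + 1
3 = 3*1 + 0
Back-substitute:
1 = 31360 − 10453·3
So 3·(-10453) ≡ 1 (mod 31360), hence d ≡ -10453 ≡ 20907 (mod 31360).

20907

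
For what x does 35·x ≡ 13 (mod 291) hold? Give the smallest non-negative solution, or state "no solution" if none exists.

17

First find gcd(35, 291):
291 = 8*35 + 11
35 = 3*11 + 2
11 = 5*2 + 1
2 = 2*1 + 0
gcd = 1, so a unique solution mod 291 exists.
Back-substitute for the Bézout coefficients:
1 = 11 − 5·2
1 = −5·35 + 16·11
1 = 16·291 − 133·35
So 35·(-133) ≡ 1 (mod 291), giving 35⁻¹ ≡ 158.
x ≡ 35⁻¹·13 ≡ 158·13 ≡ 17 (mod 291).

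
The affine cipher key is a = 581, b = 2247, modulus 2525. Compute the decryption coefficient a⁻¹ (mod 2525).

gcd(2525, 581) by repeated division:
2525 = 4·581 + 201
581 = 2·201 + 179
201 = 1·179 + 22
179 = 8·22 + 3
22 = 7·3 + 1
3 = 3·1 + 0
Since gcd(581, 2525) = 1, back-substitute to write 1 as a combination:
1 = 22 − 7·3
1 = −7·179 + 57·22
1 = 57·201 − 64·179
1 = −64·581 + 185·201
1 = 185·2525 − 804·581
So 581·(-804) ≡ 1 (mod 2525), and -804 ≡ 1721 (mod 2525).

1721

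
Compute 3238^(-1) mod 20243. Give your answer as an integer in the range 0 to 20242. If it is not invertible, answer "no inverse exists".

gcd(20243, 3238) by repeated division:
20243 = 6×3238 + 815
3238 = 3×815 + 793
815 = 1×793 + 22
793 = 36×22 + 1
22 = 22×1 + 0
Since gcd(3238, 20243) = 1, back-substitute to write 1 as a combination:
1 = 793 − 36·22
1 = −36·815 + 37·793
1 = 37·3238 − 147·815
1 = −147·20243 + 919·3238
So 3238·919 ≡ 1 (mod 20243).

919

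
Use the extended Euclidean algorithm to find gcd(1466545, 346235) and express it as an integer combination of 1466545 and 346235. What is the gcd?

5

Euclidean algorithm:
1466545 = 4*346235 + 81605
346235 = 4*81605 + 19815
81605 = 4*19815 + 2345
19815 = 8*2345 + 1055
2345 = 2*1055 + 235
1055 = 4*235 + 115
235 = 2*115 + 5
115 = 23*5 + 0
gcd(1466545, 346235) = 5.
Back-substituting:
5 = 235 − 2·115
5 = −2·1055 + 9·235
5 = 9·2345 − 20·1055
5 = −20·19815 + 169·2345
5 = 169·81605 − 696·19815
5 = −696·346235 + 2953·81605
5 = 2953·1466545 − 12508·346235
So 5 = (2953)·1466545 + (-12508)·346235.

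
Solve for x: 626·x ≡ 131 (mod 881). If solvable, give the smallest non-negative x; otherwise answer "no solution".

573

First find gcd(626, 881):
881 = 1*626 + 255
626 = 2*255 + 116
255 = 2*116 + 23
116 = 5*23 + 1
23 = 23*1 + 0
gcd = 1, so a unique solution mod 881 exists.
Back-substitute for the Bézout coefficients:
1 = 116 − 5·23
1 = −5·255 + 11·116
1 = 11·626 − 27·255
1 = −27·881 + 38·626
So 626·(38) ≡ 1 (mod 881), giving 626⁻¹ ≡ 38.
x ≡ 626⁻¹·131 ≡ 38·131 ≡ 573 (mod 881).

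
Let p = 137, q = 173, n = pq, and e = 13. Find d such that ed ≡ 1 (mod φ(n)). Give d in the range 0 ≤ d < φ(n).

8997

φ(n) = (p−1)(q−1) = 136·172 = 23392.
Need d with 13·d ≡ 1 (mod 23392). Apply the extended Euclidean algorithm:
23392 = 1799×13 + 5
13 = 2×5 + 3
5 = 1×3 + 2
3 = 1×2 + 1
2 = 2×1 + 0
Back-substitute:
1 = 3 − 2
1 = −5 + 2·3
1 = 2·13 − 5·5
1 = −5·23392 + 8997·13
So 13·8997 ≡ 1 (mod 23392), hence d = 8997.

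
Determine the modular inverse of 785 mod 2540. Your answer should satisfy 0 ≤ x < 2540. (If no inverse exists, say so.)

no inverse exists

Euclidean algorithm on 2540, 785:
2540 = 3*785 + 185
785 = 4*185 + 45
185 = 4*45 + 5
45 = 9*5 + 0
The gcd is 5, not 1, hence no inverse exists.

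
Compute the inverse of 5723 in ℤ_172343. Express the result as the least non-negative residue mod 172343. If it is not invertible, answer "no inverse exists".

Apply the Euclidean algorithm to 172343 and 5723:
172343 = 30*5723 + 653
5723 = 8*653 + 499
653 = 1*499 + 154
499 = 3*154 + 37
154 = 4*37 + 6
37 = 6*6 + 1
6 = 6*1 + 0
gcd = 1, so the inverse exists. Back-substitute:
1 = 37 − 6·6
1 = −6·154 + 25·37
1 = 25·499 − 81·154
1 = −81·653 + 106·499
1 = 106·5723 − 929·653
1 = −929·172343 + 27976·5723
So 5723·27976 ≡ 1 (mod 172343).

27976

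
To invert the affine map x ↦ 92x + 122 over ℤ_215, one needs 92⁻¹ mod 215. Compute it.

208

Run Euclid on (215, 92):
215 = 2·92 + 31
92 = 2·31 + 30
31 = 1·30 + 1
30 = 30·1 + 0
gcd = 1, so the inverse exists. Back-substitute:
1 = 31 − 30
1 = −92 + 3·31
1 = 3·215 − 7·92
Thus 92·(-7) ≡ 1 (mod 215); reducing, -7 mod 215 = 208.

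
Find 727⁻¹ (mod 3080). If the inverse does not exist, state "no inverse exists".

Apply the Euclidean algorithm to 3080 and 727:
3080 = 4·727 + 172
727 = 4·172 + 39
172 = 4·39 + 16
39 = 2·16 + 7
16 = 2·7 + 2
7 = 3·2 + 1
2 = 2·1 + 0
The gcd is 1. Working backward:
1 = 7 − 3·2
1 = −3·16 + 7·7
1 = 7·39 − 17·16
1 = −17·172 + 75·39
1 = 75·727 − 317·172
1 = −317·3080 + 1343·727
So 727·1343 ≡ 1 (mod 3080).

1343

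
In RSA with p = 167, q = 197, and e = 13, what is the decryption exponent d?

φ(n) = (p−1)(q−1) = 166·196 = 32536.
Need d with 13·d ≡ 1 (mod 32536). Apply the extended Euclidean algorithm:
32536 = 2502*13 + 10
13 = 1*10 + 3
10 = 3*3 + 1
3 = 3*1 + 0
Back-substitute:
1 = 10 − 3·3
1 = −3·13 + 4·10
1 = 4·32536 − 10011·13
So 13·(-10011) ≡ 1 (mod 32536), hence d ≡ -10011 ≡ 22525 (mod 32536).

22525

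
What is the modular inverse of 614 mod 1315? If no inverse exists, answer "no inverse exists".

529

Extended Euclidean algorithm:
1315 = 2*614 + 87
614 = 7*87 + 5
87 = 17*5 + 2
5 = 2*2 + 1
2 = 2*1 + 0
The gcd is 1. Working backward:
1 = 5 − 2·2
1 = −2·87 + 35·5
1 = 35·614 − 247·87
1 = −247·1315 + 529·614
So 614·529 ≡ 1 (mod 1315).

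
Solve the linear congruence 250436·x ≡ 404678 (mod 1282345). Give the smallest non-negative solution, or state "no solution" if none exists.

First find gcd(250436, 1282345):
1282345 = 5·250436 + 30165
250436 = 8·30165 + 9116
30165 = 3·9116 + 2817
9116 = 3·2817 + 665
2817 = 4·665 + 157
665 = 4·157 + 37
157 = 4·37 + 9
37 = 4·9 + 1
9 = 9·1 + 0
gcd = 1, so a unique solution mod 1282345 exists.
Back-substitute for the Bézout coefficients:
1 = 37 − 4·9
1 = −4·157 + 17·37
1 = 17·665 − 72·157
1 = −72·2817 + 305·665
1 = 305·9116 − 987·2817
1 = −987·30165 + 3266·9116
1 = 3266·250436 − 27115·30165
1 = −27115·1282345 + 138841·250436
So 250436·(138841) ≡ 1 (mod 1282345), giving 250436⁻¹ ≡ 138841.
x ≡ 250436⁻¹·404678 ≡ 138841·404678 ≡ 1234368 (mod 1282345).

1234368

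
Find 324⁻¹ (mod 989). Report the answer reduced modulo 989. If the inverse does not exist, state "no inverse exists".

Run Euclid on (989, 324):
989 = 3×324 + 17
324 = 19×17 + 1
17 = 17×1 + 0
The gcd is 1. Working backward:
1 = 324 − 19·17
1 = −19·989 + 58·324
So 324·58 ≡ 1 (mod 989).

58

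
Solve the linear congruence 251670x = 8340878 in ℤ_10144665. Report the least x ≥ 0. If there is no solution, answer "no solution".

gcd(251670, 10144665):
10144665 = 40*251670 + 77865
251670 = 3*77865 + 18075
77865 = 4*18075 + 5565
18075 = 3*5565 + 1380
5565 = 4*1380 + 45
1380 = 30*45 + 30
45 = 1*30 + 15
30 = 2*15 + 0
gcd = 15, but 15 ∤ 8340878, so the congruence has no solution.

no solution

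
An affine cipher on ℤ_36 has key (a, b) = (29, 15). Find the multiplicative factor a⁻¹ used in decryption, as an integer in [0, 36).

5

gcd(36, 29) by repeated division:
36 = 1×29 + 7
29 = 4×7 + 1
7 = 7×1 + 0
Since gcd(29, 36) = 1, back-substitute to write 1 as a combination:
1 = 29 − 4·7
1 = −4·36 + 5·29
So 29·5 ≡ 1 (mod 36).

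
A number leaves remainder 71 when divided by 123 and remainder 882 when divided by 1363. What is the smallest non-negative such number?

7697

Write x = 71 + 123·k. Then 123·k ≡ 882 − 71 ≡ 811 (mod 1363).
Need 123⁻¹ mod 1363. Extended Euclid on (1363, 123):
1363 = 11×123 + 10
123 = 12×10 + 3
10 = 3×3 + 1
3 = 3×1 + 0
Back-substitute:
1 = 10 − 3·3
1 = −3·123 + 37·10
1 = 37·1363 − 410·123
123⁻¹ ≡ 953 (mod 1363), so k ≡ 953·811 ≡ 62 (mod 1363).
x = 71 + 123·62 = 7697.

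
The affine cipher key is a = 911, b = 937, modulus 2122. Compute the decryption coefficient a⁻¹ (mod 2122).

gcd(2122, 911) by repeated division:
2122 = 2*911 + 300
911 = 3*300 + 11
300 = 27*11 + 3
11 = 3*3 + 2
3 = 1*2 + 1
2 = 2*1 + 0
gcd = 1, so the inverse exists. Back-substitute:
1 = 3 − 2
1 = −11 + 4·3
1 = 4·300 − 109·11
1 = −109·911 + 331·300
1 = 331·2122 − 771·911
Hence 911⁻¹ ≡ -771 ≡ 1351 (mod 2122).

1351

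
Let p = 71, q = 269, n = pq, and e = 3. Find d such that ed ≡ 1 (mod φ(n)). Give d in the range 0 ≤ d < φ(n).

φ(n) = (p−1)(q−1) = 70·268 = 18760.
Need d with 3·d ≡ 1 (mod 18760). Apply the extended Euclidean algorithm:
18760 = 6253×3 + 1
3 = 3×1 + 0
Back-substitute:
1 = 18760 − 6253·3
So 3·(-6253) ≡ 1 (mod 18760), hence d ≡ -6253 ≡ 12507 (mod 18760).

12507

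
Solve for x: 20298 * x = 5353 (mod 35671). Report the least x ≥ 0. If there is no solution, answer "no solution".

1190

First find gcd(20298, 35671):
35671 = 1·20298 + 15373
20298 = 1·15373 + 4925
15373 = 3·4925 + 598
4925 = 8·598 + 141
598 = 4·141 + 34
141 = 4·34 + 5
34 = 6·5 + 4
5 = 1·4 + 1
4 = 4·1 + 0
gcd = 1, so a unique solution mod 35671 exists.
Back-substitute for the Bézout coefficients:
1 = 5 − 4
1 = −34 + 7·5
1 = 7·141 − 29·34
1 = −29·598 + 123·141
1 = 123·4925 − 1013·598
1 = −1013·15373 + 3162·4925
1 = 3162·20298 − 4175·15373
1 = −4175·35671 + 7337·20298
So 20298·(7337) ≡ 1 (mod 35671), giving 20298⁻¹ ≡ 7337.
x ≡ 20298⁻¹·5353 ≡ 7337·5353 ≡ 1190 (mod 35671).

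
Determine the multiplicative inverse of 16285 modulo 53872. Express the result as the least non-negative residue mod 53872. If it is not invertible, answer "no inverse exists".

42565

Run Euclid on (53872, 16285):
53872 = 3*16285 + 5017
16285 = 3*5017 + 1234
5017 = 4*1234 + 81
1234 = 15*81 + 19
81 = 4*19 + 5
19 = 3*5 + 4
5 = 1*4 + 1
4 = 4*1 + 0
gcd = 1, so the inverse exists. Back-substitute:
1 = 5 − 4
1 = −19 + 4·5
1 = 4·81 − 17·19
1 = −17·1234 + 259·81
1 = 259·5017 − 1053·1234
1 = −1053·16285 + 3418·5017
1 = 3418·53872 − 11307·16285
So 16285·(-11307) ≡ 1 (mod 53872), and -11307 ≡ 42565 (mod 53872).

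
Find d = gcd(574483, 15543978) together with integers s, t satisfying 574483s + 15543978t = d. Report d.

1

Repeated division:
15543978 = 27*574483 + 32937
574483 = 17*32937 + 14554
32937 = 2*14554 + 3829
14554 = 3*3829 + 3067
3829 = 1*3067 + 762
3067 = 4*762 + 19
762 = 40*19 + 2
19 = 9*2 + 1
2 = 2*1 + 0
gcd(574483, 15543978) = 1.
Back-substituting:
1 = 19 − 9·2
1 = −9·762 + 361·19
1 = 361·3067 − 1453·762
1 = −1453·3829 + 1814·3067
1 = 1814·14554 − 6895·3829
1 = −6895·32937 + 15604·14554
1 = 15604·574483 − 272163·32937
1 = −272163·15543978 + 7364005·574483
So 1 = (-272163)·15543978 + (7364005)·574483.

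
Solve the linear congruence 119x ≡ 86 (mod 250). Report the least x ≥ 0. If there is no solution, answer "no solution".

194

First find gcd(119, 250):
250 = 2×119 + 12
119 = 9×12 + 11
12 = 1×11 + 1
11 = 11×1 + 0
gcd = 1, so a unique solution mod 250 exists.
Back-substitute for the Bézout coefficients:
1 = 12 − 11
1 = −119 + 10·12
1 = 10·250 − 21·119
So 119·(-21) ≡ 1 (mod 250), giving 119⁻¹ ≡ 229.
x ≡ 119⁻¹·86 ≡ 229·86 ≡ 194 (mod 250).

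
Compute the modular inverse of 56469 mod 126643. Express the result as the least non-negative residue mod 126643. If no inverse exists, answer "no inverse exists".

Apply the Euclidean algorithm to 126643 and 56469:
126643 = 2×56469 + 13705
56469 = 4×13705 + 1649
13705 = 8×1649 + 513
1649 = 3×513 + 110
513 = 4×110 + 73
110 = 1×73 + 37
73 = 1×37 + 36
37 = 1×36 + 1
36 = 36×1 + 0
Since gcd(56469, 126643) = 1, back-substitute to write 1 as a combination:
1 = 37 − 36
1 = −73 + 2·37
1 = 2·110 − 3·73
1 = −3·513 + 14·110
1 = 14·1649 − 45·513
1 = −45·13705 + 374·1649
1 = 374·56469 − 1541·13705
1 = −1541·126643 + 3456·56469
So 56469·3456 ≡ 1 (mod 126643).

3456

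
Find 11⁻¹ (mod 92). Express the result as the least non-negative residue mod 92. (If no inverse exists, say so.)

gcd(92, 11) by repeated division:
92 = 8*11 + 4
11 = 2*4 + 3
4 = 1*3 + 1
3 = 3*1 + 0
gcd = 1, so the inverse exists. Back-substitute:
1 = 4 − 3
1 = −11 + 3·4
1 = 3·92 − 25·11
Thus 11·(-25) ≡ 1 (mod 92); reducing, -25 mod 92 = 67.

67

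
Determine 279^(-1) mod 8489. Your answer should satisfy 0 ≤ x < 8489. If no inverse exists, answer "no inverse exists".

6420

Extended Euclidean algorithm:
8489 = 30×279 + 119
279 = 2×119 + 41
119 = 2×41 + 37
41 = 1×37 + 4
37 = 9×4 + 1
4 = 4×1 + 0
Since gcd(279, 8489) = 1, back-substitute to write 1 as a combination:
1 = 37 − 9·4
1 = −9·41 + 10·37
1 = 10·119 − 29·41
1 = −29·279 + 68·119
1 = 68·8489 − 2069·279
Hence 279⁻¹ ≡ -2069 ≡ 6420 (mod 8489).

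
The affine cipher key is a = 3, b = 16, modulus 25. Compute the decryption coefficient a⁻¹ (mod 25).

17

gcd(25, 3) by repeated division:
25 = 8×3 + 1
3 = 3×1 + 0
Since gcd(3, 25) = 1, back-substitute to write 1 as a combination:
1 = 25 − 8·3
So 3·(-8) ≡ 1 (mod 25), and -8 ≡ 17 (mod 25).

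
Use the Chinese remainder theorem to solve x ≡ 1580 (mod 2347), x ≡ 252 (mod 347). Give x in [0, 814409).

Write x = 1580 + 2347·k. Then 2347·k ≡ 252 − 1580 ≡ 60 (mod 347).
Need 2347⁻¹ mod 347. Extended Euclid on (347, 265):
347 = 1·265 + 82
265 = 3·82 + 19
82 = 4·19 + 6
19 = 3·6 + 1
6 = 6·1 + 0
Back-substitute:
1 = 19 − 3·6
1 = −3·82 + 13·19
1 = 13·265 − 42·82
1 = −42·347 + 55·265
2347⁻¹ ≡ 55 (mod 347), so k ≡ 55·60 ≡ 177 (mod 347).
x = 1580 + 2347·177 = 416999.

416999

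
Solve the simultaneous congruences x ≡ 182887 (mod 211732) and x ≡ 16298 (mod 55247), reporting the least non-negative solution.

Write x = 182887 + 211732·k. Then 211732·k ≡ 16298 − 182887 ≡ 54399 (mod 55247).
Need 211732⁻¹ mod 55247. Extended Euclid on (55247, 45991):
55247 = 1*45991 + 9256
45991 = 4*9256 + 8967
9256 = 1*8967 + 289
8967 = 31*289 + 8
289 = 36*8 + 1
8 = 8*1 + 0
Back-substitute:
1 = 289 − 36·8
1 = −36·8967 + 1117·289
1 = 1117·9256 − 1153·8967
1 = −1153·45991 + 5729·9256
1 = 5729·55247 − 6882·45991
211732⁻¹ ≡ 48365 (mod 55247), so k ≡ 48365·54399 ≡ 35001 (mod 55247).
x = 182887 + 211732·35001 = 7411014619.

7411014619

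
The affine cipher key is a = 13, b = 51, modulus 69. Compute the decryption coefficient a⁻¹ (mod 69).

16

Extended Euclidean algorithm:
69 = 5·13 + 4
13 = 3·4 + 1
4 = 4·1 + 0
Since gcd(13, 69) = 1, back-substitute to write 1 as a combination:
1 = 13 − 3·4
1 = −3·69 + 16·13
So 13·16 ≡ 1 (mod 69).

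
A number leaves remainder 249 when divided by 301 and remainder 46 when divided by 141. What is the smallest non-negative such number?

Write x = 249 + 301·k. Then 301·k ≡ 46 − 249 ≡ 79 (mod 141).
Need 301⁻¹ mod 141. Extended Euclid on (141, 19):
141 = 7×19 + 8
19 = 2×8 + 3
8 = 2×3 + 2
3 = 1×2 + 1
2 = 2×1 + 0
Back-substitute:
1 = 3 − 2
1 = −8 + 3·3
1 = 3·19 − 7·8
1 = −7·141 + 52·19
301⁻¹ ≡ 52 (mod 141), so k ≡ 52·79 ≡ 19 (mod 141).
x = 249 + 301·19 = 5968.

5968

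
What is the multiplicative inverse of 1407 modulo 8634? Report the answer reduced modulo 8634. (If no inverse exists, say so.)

no inverse exists

Compute gcd(1407, 8634):
8634 = 6×1407 + 192
1407 = 7×192 + 63
192 = 3×63 + 3
63 = 21×3 + 0
Since gcd = 3 > 1, 1407 is not a unit mod 8634.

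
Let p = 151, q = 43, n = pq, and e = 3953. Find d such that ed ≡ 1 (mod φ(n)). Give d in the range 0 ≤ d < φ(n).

φ(n) = (p−1)(q−1) = 150·42 = 6300.
Need d with 3953·d ≡ 1 (mod 6300). Apply the extended Euclidean algorithm:
6300 = 1×3953 + 2347
3953 = 1×2347 + 1606
2347 = 1×1606 + 741
1606 = 2×741 + 124
741 = 5×124 + 121
124 = 1×121 + 3
121 = 40×3 + 1
3 = 3×1 + 0
Back-substitute:
1 = 121 − 40·3
1 = −40·124 + 41·121
1 = 41·741 − 245·124
1 = −245·1606 + 531·741
1 = 531·2347 − 776·1606
1 = −776·3953 + 1307·2347
1 = 1307·6300 − 2083·3953
So 3953·(-2083) ≡ 1 (mod 6300), hence d ≡ -2083 ≡ 4217 (mod 6300).

4217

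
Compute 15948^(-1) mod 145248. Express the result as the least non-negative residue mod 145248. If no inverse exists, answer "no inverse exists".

no inverse exists

Compute gcd(15948, 145248):
145248 = 9·15948 + 1716
15948 = 9·1716 + 504
1716 = 3·504 + 204
504 = 2·204 + 96
204 = 2·96 + 12
96 = 8·12 + 0
The gcd is 12, not 1, hence no inverse exists.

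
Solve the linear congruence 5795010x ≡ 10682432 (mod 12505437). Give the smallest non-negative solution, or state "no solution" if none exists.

no solution

gcd(5795010, 12505437):
12505437 = 2*5795010 + 915417
5795010 = 6*915417 + 302508
915417 = 3*302508 + 7893
302508 = 38*7893 + 2574
7893 = 3*2574 + 171
2574 = 15*171 + 9
171 = 19*9 + 0
gcd = 9, but 9 ∤ 10682432, so the congruence has no solution.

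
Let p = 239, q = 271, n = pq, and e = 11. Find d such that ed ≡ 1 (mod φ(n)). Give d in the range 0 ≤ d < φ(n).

35051

φ(n) = (p−1)(q−1) = 238·270 = 64260.
Need d with 11·d ≡ 1 (mod 64260). Apply the extended Euclidean algorithm:
64260 = 5841·11 + 9
11 = 1·9 + 2
9 = 4·2 + 1
2 = 2·1 + 0
Back-substitute:
1 = 9 − 4·2
1 = −4·11 + 5·9
1 = 5·64260 − 29209·11
So 11·(-29209) ≡ 1 (mod 64260), hence d ≡ -29209 ≡ 35051 (mod 64260).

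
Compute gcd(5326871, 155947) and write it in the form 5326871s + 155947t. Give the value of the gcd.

Euclidean algorithm:
5326871 = 34×155947 + 24673
155947 = 6×24673 + 7909
24673 = 3×7909 + 946
7909 = 8×946 + 341
946 = 2×341 + 264
341 = 1×264 + 77
264 = 3×77 + 33
77 = 2×33 + 11
33 = 3×11 + 0
gcd(5326871, 155947) = 11.
Express as a combination:
11 = 77 − 2·33
11 = −2·264 + 7·77
11 = 7·341 − 9·264
11 = −9·946 + 25·341
11 = 25·7909 − 209·946
11 = −209·24673 + 652·7909
11 = 652·155947 − 4121·24673
11 = −4121·5326871 + 140766·155947
So 11 = (-4121)·5326871 + (140766)·155947.

11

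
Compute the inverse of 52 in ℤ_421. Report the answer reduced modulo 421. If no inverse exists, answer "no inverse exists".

Extended Euclidean algorithm:
421 = 8×52 + 5
52 = 10×5 + 2
5 = 2×2 + 1
2 = 2×1 + 0
The gcd is 1. Working backward:
1 = 5 − 2·2
1 = −2·52 + 21·5
1 = 21·421 − 170·52
Hence 52⁻¹ ≡ -170 ≡ 251 (mod 421).

251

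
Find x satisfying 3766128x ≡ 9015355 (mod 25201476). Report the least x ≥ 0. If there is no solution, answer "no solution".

gcd(3766128, 25201476):
25201476 = 6×3766128 + 2604708
3766128 = 1×2604708 + 1161420
2604708 = 2×1161420 + 281868
1161420 = 4×281868 + 33948
281868 = 8×33948 + 10284
33948 = 3×10284 + 3096
10284 = 3×3096 + 996
3096 = 3×996 + 108
996 = 9×108 + 24
108 = 4×24 + 12
24 = 2×12 + 0
gcd = 12, but 12 ∤ 9015355, so the congruence has no solution.

no solution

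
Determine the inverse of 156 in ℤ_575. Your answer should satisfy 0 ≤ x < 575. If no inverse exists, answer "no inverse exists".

446

gcd(575, 156) by repeated division:
575 = 3×156 + 107
156 = 1×107 + 49
107 = 2×49 + 9
49 = 5×9 + 4
9 = 2×4 + 1
4 = 4×1 + 0
gcd = 1, so the inverse exists. Back-substitute:
1 = 9 − 2·4
1 = −2·49 + 11·9
1 = 11·107 − 24·49
1 = −24·156 + 35·107
1 = 35·575 − 129·156
So 156·(-129) ≡ 1 (mod 575), and -129 ≡ 446 (mod 575).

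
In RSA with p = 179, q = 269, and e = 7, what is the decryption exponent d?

φ(n) = (p−1)(q−1) = 178·268 = 47704.
Need d with 7·d ≡ 1 (mod 47704). Apply the extended Euclidean algorithm:
47704 = 6814·7 + 6
7 = 1·6 + 1
6 = 6·1 + 0
Back-substitute:
1 = 7 − 6
1 = −47704 + 6815·7
So 7·6815 ≡ 1 (mod 47704), hence d = 6815.

6815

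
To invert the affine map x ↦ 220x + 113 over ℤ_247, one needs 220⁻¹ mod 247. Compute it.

Run Euclid on (247, 220):
247 = 1*220 + 27
220 = 8*27 + 4
27 = 6*4 + 3
4 = 1*3 + 1
3 = 3*1 + 0
Since gcd(220, 247) = 1, back-substitute to write 1 as a combination:
1 = 4 − 3
1 = −27 + 7·4
1 = 7·220 − 57·27
1 = −57·247 + 64·220
So 220·64 ≡ 1 (mod 247).

64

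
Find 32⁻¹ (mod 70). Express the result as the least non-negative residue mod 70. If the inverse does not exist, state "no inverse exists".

Compute gcd(32, 70):
70 = 2*32 + 6
32 = 5*6 + 2
6 = 3*2 + 0
gcd(32, 70) = 2 ≠ 1, so 32 has no multiplicative inverse modulo 70.

no inverse exists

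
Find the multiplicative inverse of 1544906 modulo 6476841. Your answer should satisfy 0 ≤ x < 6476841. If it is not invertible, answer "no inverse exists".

Run Euclid on (6476841, 1544906):
6476841 = 4*1544906 + 297217
1544906 = 5*297217 + 58821
297217 = 5*58821 + 3112
58821 = 18*3112 + 2805
3112 = 1*2805 + 307
2805 = 9*307 + 42
307 = 7*42 + 13
42 = 3*13 + 3
13 = 4*3 + 1
3 = 3*1 + 0
Since gcd(1544906, 6476841) = 1, back-substitute to write 1 as a combination:
1 = 13 − 4·3
1 = −4·42 + 13·13
1 = 13·307 − 95·42
1 = −95·2805 + 868·307
1 = 868·3112 − 963·2805
1 = −963·58821 + 18202·3112
1 = 18202·297217 − 91973·58821
1 = −91973·1544906 + 478067·297217
1 = 478067·6476841 − 2004241·1544906
Thus 1544906·(-2004241) ≡ 1 (mod 6476841); reducing, -2004241 mod 6476841 = 4472600.

4472600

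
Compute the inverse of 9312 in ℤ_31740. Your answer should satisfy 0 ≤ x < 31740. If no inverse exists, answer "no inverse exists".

no inverse exists

Compute gcd(9312, 31740):
31740 = 3·9312 + 3804
9312 = 2·3804 + 1704
3804 = 2·1704 + 396
1704 = 4·396 + 120
396 = 3·120 + 36
120 = 3·36 + 12
36 = 3·12 + 0
gcd(9312, 31740) = 12 ≠ 1, so 9312 has no multiplicative inverse modulo 31740.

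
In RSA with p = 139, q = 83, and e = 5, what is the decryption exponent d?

φ(n) = (p−1)(q−1) = 138·82 = 11316.
Need d with 5·d ≡ 1 (mod 11316). Apply the extended Euclidean algorithm:
11316 = 2263·5 + 1
5 = 5·1 + 0
Back-substitute:
1 = 11316 − 2263·5
So 5·(-2263) ≡ 1 (mod 11316), hence d ≡ -2263 ≡ 9053 (mod 11316).

9053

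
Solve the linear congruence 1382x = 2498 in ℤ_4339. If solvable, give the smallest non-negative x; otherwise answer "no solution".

First find gcd(1382, 4339):
4339 = 3×1382 + 193
1382 = 7×193 + 31
193 = 6×31 + 7
31 = 4×7 + 3
7 = 2×3 + 1
3 = 3×1 + 0
gcd = 1, so a unique solution mod 4339 exists.
Back-substitute for the Bézout coefficients:
1 = 7 − 2·3
1 = −2·31 + 9·7
1 = 9·193 − 56·31
1 = −56·1382 + 401·193
1 = 401·4339 − 1259·1382
So 1382·(-1259) ≡ 1 (mod 4339), giving 1382⁻¹ ≡ 3080.
x ≡ 1382⁻¹·2498 ≡ 3080·2498 ≡ 793 (mod 4339).

793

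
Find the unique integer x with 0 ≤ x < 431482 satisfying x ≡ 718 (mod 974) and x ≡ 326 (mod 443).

349410

Write x = 718 + 974·k. Then 974·k ≡ 326 − 718 ≡ 51 (mod 443).
Need 974⁻¹ mod 443. Extended Euclid on (443, 88):
443 = 5·88 + 3
88 = 29·3 + 1
3 = 3·1 + 0
Back-substitute:
1 = 88 − 29·3
1 = −29·443 + 146·88
974⁻¹ ≡ 146 (mod 443), so k ≡ 146·51 ≡ 358 (mod 443).
x = 718 + 974·358 = 349410.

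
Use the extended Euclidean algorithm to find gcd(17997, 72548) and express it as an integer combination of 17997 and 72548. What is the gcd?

Euclidean algorithm:
72548 = 4×17997 + 560
17997 = 32×560 + 77
560 = 7×77 + 21
77 = 3×21 + 14
21 = 1×14 + 7
14 = 2×7 + 0
gcd(17997, 72548) = 7.
Back-substituting:
7 = 21 − 14
7 = −77 + 4·21
7 = 4·560 − 29·77
7 = −29·17997 + 932·560
7 = 932·72548 − 3757·17997
So 7 = (932)·72548 + (-3757)·17997.

7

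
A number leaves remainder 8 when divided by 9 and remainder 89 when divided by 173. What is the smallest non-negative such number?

Write x = 8 + 9·k. Then 9·k ≡ 89 − 8 ≡ 81 (mod 173).
Need 9⁻¹ mod 173. Extended Euclid on (173, 9):
173 = 19×9 + 2
9 = 4×2 + 1
2 = 2×1 + 0
Back-substitute:
1 = 9 − 4·2
1 = −4·173 + 77·9
9⁻¹ ≡ 77 (mod 173), so k ≡ 77·81 ≡ 9 (mod 173).
x = 8 + 9·9 = 89.

89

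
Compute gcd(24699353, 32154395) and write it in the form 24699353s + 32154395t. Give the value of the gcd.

Euclidean algorithm:
32154395 = 1×24699353 + 7455042
24699353 = 3×7455042 + 2334227
7455042 = 3×2334227 + 452361
2334227 = 5×452361 + 72422
452361 = 6×72422 + 17829
72422 = 4×17829 + 1106
17829 = 16×1106 + 133
1106 = 8×133 + 42
133 = 3×42 + 7
42 = 6×7 + 0
gcd(24699353, 32154395) = 7.
Back-substituting:
7 = 133 − 3·42
7 = −3·1106 + 25·133
7 = 25·17829 − 403·1106
7 = −403·72422 + 1637·17829
7 = 1637·452361 − 10225·72422
7 = −10225·2334227 + 52762·452361
7 = 52762·7455042 − 168511·2334227
7 = −168511·24699353 + 558295·7455042
7 = 558295·32154395 − 726806·24699353
So 7 = (558295)·32154395 + (-726806)·24699353.

7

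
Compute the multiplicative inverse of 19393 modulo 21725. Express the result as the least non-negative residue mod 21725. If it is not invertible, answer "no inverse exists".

Compute gcd(19393, 21725):
21725 = 1·19393 + 2332
19393 = 8·2332 + 737
2332 = 3·737 + 121
737 = 6·121 + 11
121 = 11·11 + 0
gcd(19393, 21725) = 11 ≠ 1, so 19393 has no multiplicative inverse modulo 21725.

no inverse exists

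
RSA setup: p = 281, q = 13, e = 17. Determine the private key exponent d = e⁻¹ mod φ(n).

593

φ(n) = (p−1)(q−1) = 280·12 = 3360.
Need d with 17·d ≡ 1 (mod 3360). Apply the extended Euclidean algorithm:
3360 = 197·17 + 11
17 = 1·11 + 6
11 = 1·6 + 5
6 = 1·5 + 1
5 = 5·1 + 0
Back-substitute:
1 = 6 − 5
1 = −11 + 2·6
1 = 2·17 − 3·11
1 = −3·3360 + 593·17
So 17·593 ≡ 1 (mod 3360), hence d = 593.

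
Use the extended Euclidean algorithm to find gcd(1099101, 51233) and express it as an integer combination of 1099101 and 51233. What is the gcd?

1

Apply Euclid's algorithm to 1099101 and 51233:
1099101 = 21×51233 + 23208
51233 = 2×23208 + 4817
23208 = 4×4817 + 3940
4817 = 1×3940 + 877
3940 = 4×877 + 432
877 = 2×432 + 13
432 = 33×13 + 3
13 = 4×3 + 1
3 = 3×1 + 0
gcd(1099101, 51233) = 1.
Express as a combination:
1 = 13 − 4·3
1 = −4·432 + 133·13
1 = 133·877 − 270·432
1 = −270·3940 + 1213·877
1 = 1213·4817 − 1483·3940
1 = −1483·23208 + 7145·4817
1 = 7145·51233 − 15773·23208
1 = −15773·1099101 + 338378·51233
So 1 = (-15773)·1099101 + (338378)·51233.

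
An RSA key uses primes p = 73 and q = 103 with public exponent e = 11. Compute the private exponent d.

φ(n) = (p−1)(q−1) = 72·102 = 7344.
Need d with 11·d ≡ 1 (mod 7344). Apply the extended Euclidean algorithm:
7344 = 667×11 + 7
11 = 1×7 + 4
7 = 1×4 + 3
4 = 1×3 + 1
3 = 3×1 + 0
Back-substitute:
1 = 4 − 3
1 = −7 + 2·4
1 = 2·11 − 3·7
1 = −3·7344 + 2003·11
So 11·2003 ≡ 1 (mod 7344), hence d = 2003.

2003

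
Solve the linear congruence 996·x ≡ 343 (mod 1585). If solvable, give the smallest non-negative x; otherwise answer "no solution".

First find gcd(996, 1585):
1585 = 1·996 + 589
996 = 1·589 + 407
589 = 1·407 + 182
407 = 2·182 + 43
182 = 4·43 + 10
43 = 4·10 + 3
10 = 3·3 + 1
3 = 3·1 + 0
gcd = 1, so a unique solution mod 1585 exists.
Back-substitute for the Bézout coefficients:
1 = 10 − 3·3
1 = −3·43 + 13·10
1 = 13·182 − 55·43
1 = −55·407 + 123·182
1 = 123·589 − 178·407
1 = −178·996 + 301·589
1 = 301·1585 − 479·996
So 996·(-479) ≡ 1 (mod 1585), giving 996⁻¹ ≡ 1106.
x ≡ 996⁻¹·343 ≡ 1106·343 ≡ 543 (mod 1585).

543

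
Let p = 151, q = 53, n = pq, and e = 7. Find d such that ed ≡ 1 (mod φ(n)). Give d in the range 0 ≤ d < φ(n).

φ(n) = (p−1)(q−1) = 150·52 = 7800.
Need d with 7·d ≡ 1 (mod 7800). Apply the extended Euclidean algorithm:
7800 = 1114×7 + 2
7 = 3×2 + 1
2 = 2×1 + 0
Back-substitute:
1 = 7 − 3·2
1 = −3·7800 + 3343·7
So 7·3343 ≡ 1 (mod 7800), hence d = 3343.

3343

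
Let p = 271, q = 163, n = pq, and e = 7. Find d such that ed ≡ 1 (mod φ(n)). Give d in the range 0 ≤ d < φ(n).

φ(n) = (p−1)(q−1) = 270·162 = 43740.
Need d with 7·d ≡ 1 (mod 43740). Apply the extended Euclidean algorithm:
43740 = 6248×7 + 4
7 = 1×4 + 3
4 = 1×3 + 1
3 = 3×1 + 0
Back-substitute:
1 = 4 − 3
1 = −7 + 2·4
1 = 2·43740 − 12497·7
So 7·(-12497) ≡ 1 (mod 43740), hence d ≡ -12497 ≡ 31243 (mod 43740).

31243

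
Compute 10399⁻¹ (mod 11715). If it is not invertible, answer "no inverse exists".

Apply the Euclidean algorithm to 11715 and 10399:
11715 = 1·10399 + 1316
10399 = 7·1316 + 1187
1316 = 1·1187 + 129
1187 = 9·129 + 26
129 = 4·26 + 25
26 = 1·25 + 1
25 = 25·1 + 0
Since gcd(10399, 11715) = 1, back-substitute to write 1 as a combination:
1 = 26 − 25
1 = −129 + 5·26
1 = 5·1187 − 46·129
1 = −46·1316 + 51·1187
1 = 51·10399 − 403·1316
1 = −403·11715 + 454·10399
So 10399·454 ≡ 1 (mod 11715).

454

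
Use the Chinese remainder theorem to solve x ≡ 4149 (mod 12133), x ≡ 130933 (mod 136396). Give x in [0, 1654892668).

65328221

Write x = 4149 + 12133·k. Then 12133·k ≡ 130933 − 4149 ≡ 126784 (mod 136396).
Need 12133⁻¹ mod 136396. Extended Euclid on (136396, 12133):
136396 = 11·12133 + 2933
12133 = 4·2933 + 401
2933 = 7·401 + 126
401 = 3·126 + 23
126 = 5·23 + 11
23 = 2·11 + 1
11 = 11·1 + 0
Back-substitute:
1 = 23 − 2·11
1 = −2·126 + 11·23
1 = 11·401 − 35·126
1 = −35·2933 + 256·401
1 = 256·12133 − 1059·2933
1 = −1059·136396 + 11905·12133
12133⁻¹ ≡ 11905 (mod 136396), so k ≡ 11905·126784 ≡ 5384 (mod 136396).
x = 4149 + 12133·5384 = 65328221.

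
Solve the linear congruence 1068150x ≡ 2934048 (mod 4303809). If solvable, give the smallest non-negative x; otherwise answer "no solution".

677830

First find gcd(1068150, 4303809):
4303809 = 4×1068150 + 31209
1068150 = 34×31209 + 7044
31209 = 4×7044 + 3033
7044 = 2×3033 + 978
3033 = 3×978 + 99
978 = 9×99 + 87
99 = 1×87 + 12
87 = 7×12 + 3
12 = 4×3 + 0
gcd = 3 and 3 | 2934048, so solutions exist. Divide through by 3: 356050x ≡ 978016 (mod 1434603).
Now find 356050⁻¹ mod 1434603:
1434603 = 4*356050 + 10403
356050 = 34*10403 + 2348
10403 = 4*2348 + 1011
2348 = 2*1011 + 326
1011 = 3*326 + 33
326 = 9*33 + 29
33 = 1*29 + 4
29 = 7*4 + 1
4 = 4*1 + 0
Back-substitute:
1 = 29 − 7·4
1 = −7·33 + 8·29
1 = 8·326 − 79·33
1 = −79·1011 + 245·326
1 = 245·2348 − 569·1011
1 = −569·10403 + 2521·2348
1 = 2521·356050 − 86283·10403
1 = −86283·1434603 + 347653·356050
So 356050⁻¹ ≡ 347653 (mod 1434603).
Then x ≡ 347653·978016 ≡ 677830 (mod 1434603); the smallest non-negative solution is x = 677830.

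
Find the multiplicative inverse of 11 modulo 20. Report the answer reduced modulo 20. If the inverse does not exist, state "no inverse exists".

11

Extended Euclidean algorithm:
20 = 1·11 + 9
11 = 1·9 + 2
9 = 4·2 + 1
2 = 2·1 + 0
Since gcd(11, 20) = 1, back-substitute to write 1 as a combination:
1 = 9 − 4·2
1 = −4·11 + 5·9
1 = 5·20 − 9·11
Thus 11·(-9) ≡ 1 (mod 20); reducing, -9 mod 20 = 11.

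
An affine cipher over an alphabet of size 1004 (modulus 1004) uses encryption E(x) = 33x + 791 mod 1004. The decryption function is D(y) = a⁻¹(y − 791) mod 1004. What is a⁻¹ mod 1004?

213

Apply the Euclidean algorithm to 1004 and 33:
1004 = 30·33 + 14
33 = 2·14 + 5
14 = 2·5 + 4
5 = 1·4 + 1
4 = 4·1 + 0
gcd = 1, so the inverse exists. Back-substitute:
1 = 5 − 4
1 = −14 + 3·5
1 = 3·33 − 7·14
1 = −7·1004 + 213·33
So 33·213 ≡ 1 (mod 1004).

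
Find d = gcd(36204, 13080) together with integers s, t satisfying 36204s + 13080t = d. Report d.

Apply Euclid's algorithm to 36204 and 13080:
36204 = 2*13080 + 10044
13080 = 1*10044 + 3036
10044 = 3*3036 + 936
3036 = 3*936 + 228
936 = 4*228 + 24
228 = 9*24 + 12
24 = 2*12 + 0
gcd(36204, 13080) = 12.
Back-substituting:
12 = 228 − 9·24
12 = −9·936 + 37·228
12 = 37·3036 − 120·936
12 = −120·10044 + 397·3036
12 = 397·13080 − 517·10044
12 = −517·36204 + 1431·13080
So 12 = (-517)·36204 + (1431)·13080.

12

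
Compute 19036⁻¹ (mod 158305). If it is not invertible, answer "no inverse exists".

Apply the Euclidean algorithm to 158305 and 19036:
158305 = 8×19036 + 6017
19036 = 3×6017 + 985
6017 = 6×985 + 107
985 = 9×107 + 22
107 = 4×22 + 19
22 = 1×19 + 3
19 = 6×3 + 1
3 = 3×1 + 0
The gcd is 1. Working backward:
1 = 19 − 6·3
1 = −6·22 + 7·19
1 = 7·107 − 34·22
1 = −34·985 + 313·107
1 = 313·6017 − 1912·985
1 = −1912·19036 + 6049·6017
1 = 6049·158305 − 50304·19036
Thus 19036·(-50304) ≡ 1 (mod 158305); reducing, -50304 mod 158305 = 108001.

108001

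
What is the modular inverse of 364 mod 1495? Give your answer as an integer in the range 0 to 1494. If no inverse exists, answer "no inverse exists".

Euclidean algorithm on 1495, 364:
1495 = 4·364 + 39
364 = 9·39 + 13
39 = 3·13 + 0
The gcd is 13, not 1, hence no inverse exists.

no inverse exists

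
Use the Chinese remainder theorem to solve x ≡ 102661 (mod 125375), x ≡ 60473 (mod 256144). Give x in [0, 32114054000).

Write x = 102661 + 125375·k. Then 125375·k ≡ 60473 − 102661 ≡ 213956 (mod 256144).
Need 125375⁻¹ mod 256144. Extended Euclid on (256144, 125375):
256144 = 2×125375 + 5394
125375 = 23×5394 + 1313
5394 = 4×1313 + 142
1313 = 9×142 + 35
142 = 4×35 + 2
35 = 17×2 + 1
2 = 2×1 + 0
Back-substitute:
1 = 35 − 17·2
1 = −17·142 + 69·35
1 = 69·1313 − 638·142
1 = −638·5394 + 2621·1313
1 = 2621·125375 − 60921·5394
1 = −60921·256144 + 124463·125375
125375⁻¹ ≡ 124463 (mod 256144), so k ≡ 124463·213956 ≡ 106956 (mod 256144).
x = 102661 + 125375·106956 = 13409711161.

13409711161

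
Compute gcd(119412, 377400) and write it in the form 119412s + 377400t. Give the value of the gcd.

12

Apply Euclid's algorithm to 377400 and 119412:
377400 = 3×119412 + 19164
119412 = 6×19164 + 4428
19164 = 4×4428 + 1452
4428 = 3×1452 + 72
1452 = 20×72 + 12
72 = 6×12 + 0
gcd(119412, 377400) = 12.
Working backward:
12 = 1452 − 20·72
12 = −20·4428 + 61·1452
12 = 61·19164 − 264·4428
12 = −264·119412 + 1645·19164
12 = 1645·377400 − 5199·119412
So 12 = (1645)·377400 + (-5199)·119412.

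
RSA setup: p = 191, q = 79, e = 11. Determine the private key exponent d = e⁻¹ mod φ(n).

9431

φ(n) = (p−1)(q−1) = 190·78 = 14820.
Need d with 11·d ≡ 1 (mod 14820). Apply the extended Euclidean algorithm:
14820 = 1347*11 + 3
11 = 3*3 + 2
3 = 1*2 + 1
2 = 2*1 + 0
Back-substitute:
1 = 3 − 2
1 = −11 + 4·3
1 = 4·14820 − 5389·11
So 11·(-5389) ≡ 1 (mod 14820), hence d ≡ -5389 ≡ 9431 (mod 14820).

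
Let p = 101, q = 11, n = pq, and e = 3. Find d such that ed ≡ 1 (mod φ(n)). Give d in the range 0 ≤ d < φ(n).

667

φ(n) = (p−1)(q−1) = 100·10 = 1000.
Need d with 3·d ≡ 1 (mod 1000). Apply the extended Euclidean algorithm:
1000 = 333*3 + 1
3 = 3*1 + 0
Back-substitute:
1 = 1000 − 333·3
So 3·(-333) ≡ 1 (mod 1000), hence d ≡ -333 ≡ 667 (mod 1000).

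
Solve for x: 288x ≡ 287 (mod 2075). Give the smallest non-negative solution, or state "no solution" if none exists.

599

First find gcd(288, 2075):
2075 = 7·288 + 59
288 = 4·59 + 52
59 = 1·52 + 7
52 = 7·7 + 3
7 = 2·3 + 1
3 = 3·1 + 0
gcd = 1, so a unique solution mod 2075 exists.
Back-substitute for the Bézout coefficients:
1 = 7 − 2·3
1 = −2·52 + 15·7
1 = 15·59 − 17·52
1 = −17·288 + 83·59
1 = 83·2075 − 598·288
So 288·(-598) ≡ 1 (mod 2075), giving 288⁻¹ ≡ 1477.
x ≡ 288⁻¹·287 ≡ 1477·287 ≡ 599 (mod 2075).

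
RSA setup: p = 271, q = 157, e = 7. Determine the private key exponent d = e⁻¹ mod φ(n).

φ(n) = (p−1)(q−1) = 270·156 = 42120.
Need d with 7·d ≡ 1 (mod 42120). Apply the extended Euclidean algorithm:
42120 = 6017*7 + 1
7 = 7*1 + 0
Back-substitute:
1 = 42120 − 6017·7
So 7·(-6017) ≡ 1 (mod 42120), hence d ≡ -6017 ≡ 36103 (mod 42120).

36103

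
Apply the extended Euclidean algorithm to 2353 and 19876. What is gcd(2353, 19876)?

Euclidean algorithm:
19876 = 8×2353 + 1052
2353 = 2×1052 + 249
1052 = 4×249 + 56
249 = 4×56 + 25
56 = 2×25 + 6
25 = 4×6 + 1
6 = 6×1 + 0
gcd(2353, 19876) = 1.
Express as a combination:
1 = 25 − 4·6
1 = −4·56 + 9·25
1 = 9·249 − 40·56
1 = −40·1052 + 169·249
1 = 169·2353 − 378·1052
1 = −378·19876 + 3193·2353
So 1 = (-378)·19876 + (3193)·2353.

1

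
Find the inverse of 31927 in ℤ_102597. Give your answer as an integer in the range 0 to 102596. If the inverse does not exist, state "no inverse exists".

83917

Extended Euclidean algorithm:
102597 = 3*31927 + 6816
31927 = 4*6816 + 4663
6816 = 1*4663 + 2153
4663 = 2*2153 + 357
2153 = 6*357 + 11
357 = 32*11 + 5
11 = 2*5 + 1
5 = 5*1 + 0
gcd = 1, so the inverse exists. Back-substitute:
1 = 11 − 2·5
1 = −2·357 + 65·11
1 = 65·2153 − 392·357
1 = −392·4663 + 849·2153
1 = 849·6816 − 1241·4663
1 = −1241·31927 + 5813·6816
1 = 5813·102597 − 18680·31927
So 31927·(-18680) ≡ 1 (mod 102597), and -18680 ≡ 83917 (mod 102597).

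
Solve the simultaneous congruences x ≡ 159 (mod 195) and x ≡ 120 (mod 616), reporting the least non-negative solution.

Write x = 159 + 195·k. Then 195·k ≡ 120 − 159 ≡ 577 (mod 616).
Need 195⁻¹ mod 616. Extended Euclid on (616, 195):
616 = 3·195 + 31
195 = 6·31 + 9
31 = 3·9 + 4
9 = 2·4 + 1
4 = 4·1 + 0
Back-substitute:
1 = 9 − 2·4
1 = −2·31 + 7·9
1 = 7·195 − 44·31
1 = −44·616 + 139·195
195⁻¹ ≡ 139 (mod 616), so k ≡ 139·577 ≡ 123 (mod 616).
x = 159 + 195·123 = 24144.

24144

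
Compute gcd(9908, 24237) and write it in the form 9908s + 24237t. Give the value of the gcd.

Apply Euclid's algorithm to 24237 and 9908:
24237 = 2·9908 + 4421
9908 = 2·4421 + 1066
4421 = 4·1066 + 157
1066 = 6·157 + 124
157 = 1·124 + 33
124 = 3·33 + 25
33 = 1·25 + 8
25 = 3·8 + 1
8 = 8·1 + 0
gcd(9908, 24237) = 1.
Working backward:
1 = 25 − 3·8
1 = −3·33 + 4·25
1 = 4·124 − 15·33
1 = −15·157 + 19·124
1 = 19·1066 − 129·157
1 = −129·4421 + 535·1066
1 = 535·9908 − 1199·4421
1 = −1199·24237 + 2933·9908
So 1 = (-1199)·24237 + (2933)·9908.

1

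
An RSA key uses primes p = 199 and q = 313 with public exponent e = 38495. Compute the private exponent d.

φ(n) = (p−1)(q−1) = 198·312 = 61776.
Need d with 38495·d ≡ 1 (mod 61776). Apply the extended Euclidean algorithm:
61776 = 1×38495 + 23281
38495 = 1×23281 + 15214
23281 = 1×15214 + 8067
15214 = 1×8067 + 7147
8067 = 1×7147 + 920
7147 = 7×920 + 707
920 = 1×707 + 213
707 = 3×213 + 68
213 = 3×68 + 9
68 = 7×9 + 5
9 = 1×5 + 4
5 = 1×4 + 1
4 = 4×1 + 0
Back-substitute:
1 = 5 − 4
1 = −9 + 2·5
1 = 2·68 − 15·9
1 = −15·213 + 47·68
1 = 47·707 − 156·213
1 = −156·920 + 203·707
1 = 203·7147 − 1577·920
1 = −1577·8067 + 1780·7147
1 = 1780·15214 − 3357·8067
1 = −3357·23281 + 5137·15214
1 = 5137·38495 − 8494·23281
1 = −8494·61776 + 13631·38495
So 38495·13631 ≡ 1 (mod 61776), hence d = 13631.

13631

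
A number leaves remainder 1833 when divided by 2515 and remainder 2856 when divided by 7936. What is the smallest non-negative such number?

14581288

Write x = 1833 + 2515·k. Then 2515·k ≡ 2856 − 1833 ≡ 1023 (mod 7936).
Need 2515⁻¹ mod 7936. Extended Euclid on (7936, 2515):
7936 = 3*2515 + 391
2515 = 6*391 + 169
391 = 2*169 + 53
169 = 3*53 + 10
53 = 5*10 + 3
10 = 3*3 + 1
3 = 3*1 + 0
Back-substitute:
1 = 10 − 3·3
1 = −3·53 + 16·10
1 = 16·169 − 51·53
1 = −51·391 + 118·169
1 = 118·2515 − 759·391
1 = −759·7936 + 2395·2515
2515⁻¹ ≡ 2395 (mod 7936), so k ≡ 2395·1023 ≡ 5797 (mod 7936).
x = 1833 + 2515·5797 = 14581288.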